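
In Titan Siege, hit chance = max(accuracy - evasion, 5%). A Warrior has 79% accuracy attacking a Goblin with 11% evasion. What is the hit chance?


accuracy - evasion = 79 - 11 = 68
Apply floor: max(68, 5) = 68
Hit chance = 68%

68%


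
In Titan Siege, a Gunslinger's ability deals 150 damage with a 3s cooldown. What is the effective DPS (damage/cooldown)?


DPS = damage / cooldown
= 150 / 3
= 50.00

50.00 DPS


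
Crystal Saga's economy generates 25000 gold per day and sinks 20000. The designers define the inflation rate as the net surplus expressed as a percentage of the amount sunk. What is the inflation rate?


Net gold = 25000 - 20000 = 5000
Inflation rate = net / sunk * 100 = 5000 / 20000 * 100
= 0.25 * 100
= 25.00%

25.00%


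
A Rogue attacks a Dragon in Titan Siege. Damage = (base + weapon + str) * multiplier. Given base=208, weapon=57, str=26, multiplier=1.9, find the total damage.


Sum base + weapon + str = 208 + 57 + 26 = 291
Multiply by 1.9:
291 * 1.9 = 552.9

552.9 damage


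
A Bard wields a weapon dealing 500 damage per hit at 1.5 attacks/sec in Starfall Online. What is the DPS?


DPS = damage * attack_speed
= 500 * 1.5
= 750.0

750.0 DPS


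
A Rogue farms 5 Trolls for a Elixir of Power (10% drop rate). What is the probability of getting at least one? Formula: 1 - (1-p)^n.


P(at least one) = 1 - P(none) = 1 - (1-p)^n
p = 10/100 = 0.1
1 - p = 0.9
(1 - p)^5 = 0.9^5 = 0.590490
P(at least one) = 1 - 0.590490 = 0.4095

0.4095


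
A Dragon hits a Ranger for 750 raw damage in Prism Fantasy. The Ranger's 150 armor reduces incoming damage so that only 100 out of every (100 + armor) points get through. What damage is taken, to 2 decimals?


actual = 750 * 100 / (100 + 150)
= 750 * 100 / 250
= 75000 / 250
= 300.00

300.00 damage


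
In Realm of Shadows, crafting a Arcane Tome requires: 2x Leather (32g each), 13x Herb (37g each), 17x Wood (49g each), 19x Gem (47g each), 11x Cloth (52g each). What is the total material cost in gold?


Cost breakdown:
  Leather: 2 * 32 = 64
  Herb: 13 * 37 = 481
  Wood: 17 * 49 = 833
  Gem: 19 * 47 = 893
  Cloth: 11 * 52 = 572
Total = 64 + 481 + 833 + 893 + 572 = 2843

2843 gold


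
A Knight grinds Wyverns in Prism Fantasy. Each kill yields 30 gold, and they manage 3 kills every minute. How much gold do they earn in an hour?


Gold per minute = 30 * 3 = 90
Gold per hour = 90 * 60 = 5400

5400 gold/hour


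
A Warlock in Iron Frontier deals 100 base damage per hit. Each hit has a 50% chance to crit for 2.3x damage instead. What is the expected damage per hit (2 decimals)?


E[dmg] = base * (1 + crit_chance * (crit_mult - 1))
cc as decimal = 50/100 = 0.5
cm - 1 = 2.3 - 1 = 1.3
Bonus factor = 0.5 * 1.3 = 0.65
Total multiplier = 1 + 0.65 = 1.65
Expected damage = 100 * 1.65 = 165.00

165.00 damage


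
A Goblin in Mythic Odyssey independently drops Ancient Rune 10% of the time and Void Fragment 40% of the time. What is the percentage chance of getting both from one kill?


For independent events, P(both) = P(A) * P(B)
= 10% * 40%
= 400 / 100 %
= 4.0%

4.0%


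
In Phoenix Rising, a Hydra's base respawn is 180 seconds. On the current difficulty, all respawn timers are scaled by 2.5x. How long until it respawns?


Respawn time = base * multiplier
= 180 * 2.5
= 450.0 seconds

450.0 seconds


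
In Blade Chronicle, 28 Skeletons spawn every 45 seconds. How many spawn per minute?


Spawns per minute = count * (60 / interval)
= 28 * (60 / 45)
= 28 * 1.3333
= 37.33

37.33 per minute


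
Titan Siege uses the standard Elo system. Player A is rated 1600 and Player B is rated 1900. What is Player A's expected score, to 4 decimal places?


Elo expected score: Ea = 1/(1 + 10^((Rb-Ra)/400))
Rb - Ra = 1900 - 1600 = 300
(Rb-Ra)/400 = 300/400 = 0.75
10^0.75 = 5.623413
Ea = 1/(1 + 5.623413) = 1/6.623413 = 0.1510

0.1510


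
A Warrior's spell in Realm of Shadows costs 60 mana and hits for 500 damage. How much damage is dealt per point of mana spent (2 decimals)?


Efficiency = damage / mana
= 500 / 60
= 8.33

8.33 dmg/mana


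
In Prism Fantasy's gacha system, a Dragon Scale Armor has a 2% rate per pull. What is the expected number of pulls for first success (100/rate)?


Expected pulls for a geometric distribution = 1/p = 100 / rate%
= 100 / 2
= 50.0

50.0 pulls


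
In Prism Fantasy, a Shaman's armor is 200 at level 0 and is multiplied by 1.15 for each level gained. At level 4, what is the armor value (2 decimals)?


value = base * growth^level
= 200 * 1.15^4
= 200 * 1.749006
= 349.80

349.80 armor


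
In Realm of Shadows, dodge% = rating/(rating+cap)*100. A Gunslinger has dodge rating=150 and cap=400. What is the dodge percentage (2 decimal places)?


dodge% = 150 / (150 + 400) * 100
= 150 / 550 * 100
= 0.272727 * 100
= 27.27%

27.27%


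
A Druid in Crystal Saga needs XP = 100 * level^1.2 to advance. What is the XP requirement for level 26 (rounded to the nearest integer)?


XP = 100 * level^1.2
Substitute level = 26:
XP = 100 * 26^1.2
= 100 * 49.8848
= 4988

4988 XP


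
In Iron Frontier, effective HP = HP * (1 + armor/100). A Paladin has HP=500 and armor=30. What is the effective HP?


EHP = 500 * (1 + 30/100)
= 500 * (1 + 0.3)
= 500 * 1.3
= 650.0

650.0 EHP


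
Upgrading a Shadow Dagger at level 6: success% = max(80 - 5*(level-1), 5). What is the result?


raw_rate = 80 - 5 * (6 - 1)
= 80 - 5 * 5
= 80 - 25
= 55
Apply floor: max(55, 5) = 55%

55%


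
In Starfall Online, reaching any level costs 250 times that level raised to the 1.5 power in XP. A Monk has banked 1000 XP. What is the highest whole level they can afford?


XP = 250 * level^1.5, so level = (XP / 250)^(1/1.5)
= (1000 / 250)^(1/1.5)
= 4.0^0.6667
= 2.5198
Floor: level = 2

level 2


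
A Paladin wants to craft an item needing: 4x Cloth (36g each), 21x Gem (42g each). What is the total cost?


Cost breakdown:
  Cloth: 4 * 36 = 144
  Gem: 21 * 42 = 882
Total = 144 + 882 = 1026

1026 gold


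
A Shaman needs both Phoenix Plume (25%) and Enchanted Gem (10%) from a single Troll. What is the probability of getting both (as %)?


For independent events, P(both) = P(A) * P(B)
= 25% * 10%
= 250 / 100 %
= 2.5%

2.5%


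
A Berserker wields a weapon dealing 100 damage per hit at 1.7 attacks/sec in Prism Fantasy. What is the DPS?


DPS = damage * attack_speed
= 100 * 1.7
= 170.0

170.0 DPS


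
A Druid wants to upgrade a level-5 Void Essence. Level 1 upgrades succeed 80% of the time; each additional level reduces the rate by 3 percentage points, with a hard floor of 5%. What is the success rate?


raw_rate = 80 - 3 * (5 - 1)
= 80 - 3 * 4
= 80 - 12
= 68
Apply floor: max(68, 5) = 68%

68%


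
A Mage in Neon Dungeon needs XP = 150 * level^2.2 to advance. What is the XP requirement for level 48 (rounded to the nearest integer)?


XP = 150 * level^2.2
Substitute level = 48:
XP = 150 * 48^2.2
= 150 * 4997.2459
= 749587

749587 XP


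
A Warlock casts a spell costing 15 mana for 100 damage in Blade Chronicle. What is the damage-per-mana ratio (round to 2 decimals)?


Efficiency = damage / mana
= 100 / 15
= 6.67

6.67 dmg/mana


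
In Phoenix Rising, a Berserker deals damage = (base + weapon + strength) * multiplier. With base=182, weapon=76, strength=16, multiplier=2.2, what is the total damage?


Sum base + weapon + str = 182 + 76 + 16 = 274
Multiply by 2.2:
274 * 2.2 = 602.8

602.8 damage


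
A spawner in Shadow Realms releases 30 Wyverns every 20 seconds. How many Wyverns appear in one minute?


Spawns per minute = count * (60 / interval)
= 30 * (60 / 20)
= 30 * 3.0
= 90.0

90.0 per minute


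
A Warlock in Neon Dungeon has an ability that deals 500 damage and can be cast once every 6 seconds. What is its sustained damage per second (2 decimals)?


DPS = damage / cooldown
= 500 / 6
= 83.33

83.33 DPS


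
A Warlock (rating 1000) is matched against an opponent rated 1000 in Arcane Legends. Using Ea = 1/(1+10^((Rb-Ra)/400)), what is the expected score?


Elo expected score: Ea = 1/(1 + 10^((Rb-Ra)/400))
Rb - Ra = 1000 - 1000 = 0
(Rb-Ra)/400 = 0/400 = 0.0
10^0.0 = 1.0
Ea = 1/(1 + 1.0) = 1/2.0 = 0.5000

0.5000


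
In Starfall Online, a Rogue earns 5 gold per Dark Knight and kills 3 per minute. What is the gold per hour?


Gold per minute = 5 * 3 = 15
Gold per hour = 15 * 60 = 900

900 gold/hour


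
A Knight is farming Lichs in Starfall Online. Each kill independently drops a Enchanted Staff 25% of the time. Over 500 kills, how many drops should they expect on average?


Expected drops = kills * (drop_rate / 100)
= 500 * (25 / 100)
= 500 * 0.25
= 125.0

125.0 drops


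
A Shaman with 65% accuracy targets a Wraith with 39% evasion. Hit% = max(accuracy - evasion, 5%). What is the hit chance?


accuracy - evasion = 65 - 39 = 26
Apply floor: max(26, 5) = 26
Hit chance = 26%

26%


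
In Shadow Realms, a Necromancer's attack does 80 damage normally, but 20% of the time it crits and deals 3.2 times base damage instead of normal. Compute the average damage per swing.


E[dmg] = base * (1 + crit_chance * (crit_mult - 1))
cc as decimal = 20/100 = 0.2
cm - 1 = 3.2 - 1 = 2.2
Bonus factor = 0.2 * 2.2 = 0.44
Total multiplier = 1 + 0.44 = 1.44
Expected damage = 80 * 1.44 = 115.20

115.20 damage


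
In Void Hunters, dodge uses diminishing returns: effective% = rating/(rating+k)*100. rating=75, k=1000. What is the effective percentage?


effective% = rating / (rating + k) * 100
= 75 / (75 + 1000) * 100
= 75 / 1075 * 100
= 0.069767 * 100
= 6.98%

6.98%


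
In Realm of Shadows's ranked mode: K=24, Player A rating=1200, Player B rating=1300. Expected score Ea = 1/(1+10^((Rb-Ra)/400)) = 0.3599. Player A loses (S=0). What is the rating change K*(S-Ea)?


Elo update: delta = K * (S - Ea), where S = 0 (loses)
S - Ea = 0 - 0.3599 = -0.3599
Rating change = 24 * -0.3599
= -8.64

-8.64 rating points


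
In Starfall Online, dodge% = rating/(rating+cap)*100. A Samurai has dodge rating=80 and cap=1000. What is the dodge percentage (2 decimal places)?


dodge% = 80 / (80 + 1000) * 100
= 80 / 1080 * 100
= 0.074074 * 100
= 7.41%

7.41%


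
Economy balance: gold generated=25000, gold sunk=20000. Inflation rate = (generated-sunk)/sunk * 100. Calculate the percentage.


Net gold = 25000 - 20000 = 5000
Inflation rate = net / sunk * 100 = 5000 / 20000 * 100
= 0.25 * 100
= 25.00%

25.00%


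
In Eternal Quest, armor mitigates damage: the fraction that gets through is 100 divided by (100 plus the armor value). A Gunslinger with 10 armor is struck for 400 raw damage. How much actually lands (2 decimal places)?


actual = 400 * 100 / (100 + 10)
= 400 * 100 / 110
= 40000 / 110
= 363.64

363.64 damage


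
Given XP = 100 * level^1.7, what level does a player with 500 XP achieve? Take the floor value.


XP = 100 * level^1.7, so level = (XP / 100)^(1/1.7)
= (500 / 100)^(1/1.7)
= 5.0^0.5882
= 2.5773
Floor: level = 2

level 2


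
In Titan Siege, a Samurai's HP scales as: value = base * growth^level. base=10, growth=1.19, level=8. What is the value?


value = base * growth^level
= 10 * 1.19^8
= 10 * 4.021385
= 40.21

40.21 HP


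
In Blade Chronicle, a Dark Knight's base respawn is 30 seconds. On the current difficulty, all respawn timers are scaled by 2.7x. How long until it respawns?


Respawn time = base * multiplier
= 30 * 2.7
= 81.0 seconds

81.0 seconds


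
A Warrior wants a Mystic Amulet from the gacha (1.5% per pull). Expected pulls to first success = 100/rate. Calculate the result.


Expected pulls for a geometric distribution = 1/p = 100 / rate%
= 100 / 1.5
= 66.67

66.67 pulls


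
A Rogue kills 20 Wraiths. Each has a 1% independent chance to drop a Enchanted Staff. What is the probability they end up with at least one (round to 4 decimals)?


P(at least one) = 1 - P(none) = 1 - (1-p)^n
p = 1/100 = 0.01
1 - p = 0.99
(1 - p)^20 = 0.99^20 = 0.817907
P(at least one) = 1 - 0.817907 = 0.1821

0.1821


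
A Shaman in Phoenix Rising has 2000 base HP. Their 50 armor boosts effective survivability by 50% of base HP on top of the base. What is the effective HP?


EHP = 2000 * (1 + 50/100)
= 2000 * (1 + 0.5)
= 2000 * 1.5
= 3000.0

3000.0 EHP


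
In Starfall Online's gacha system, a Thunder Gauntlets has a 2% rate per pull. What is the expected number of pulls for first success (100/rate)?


Expected pulls for a geometric distribution = 1/p = 100 / rate%
= 100 / 2
= 50.0

50.0 pulls


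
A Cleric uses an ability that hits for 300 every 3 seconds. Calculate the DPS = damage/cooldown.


DPS = damage / cooldown
= 300 / 3
= 100.00

100.00 DPS


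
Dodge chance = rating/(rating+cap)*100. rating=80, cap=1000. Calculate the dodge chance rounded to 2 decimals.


dodge% = 80 / (80 + 1000) * 100
= 80 / 1080 * 100
= 0.074074 * 100
= 7.41%

7.41%


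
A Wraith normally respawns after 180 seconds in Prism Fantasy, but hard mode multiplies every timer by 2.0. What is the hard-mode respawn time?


Respawn time = base * multiplier
= 180 * 2.0
= 360.0 seconds

360.0 seconds


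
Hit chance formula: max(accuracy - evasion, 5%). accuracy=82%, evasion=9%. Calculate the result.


accuracy - evasion = 82 - 9 = 73
Apply floor: max(73, 5) = 73
Hit chance = 73%

73%


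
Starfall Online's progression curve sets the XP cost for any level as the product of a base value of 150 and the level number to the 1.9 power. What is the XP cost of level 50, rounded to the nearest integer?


XP = 150 * level^1.9
Substitute level = 50:
XP = 150 * 50^1.9
= 150 * 1690.6083
= 253591

253591 XP


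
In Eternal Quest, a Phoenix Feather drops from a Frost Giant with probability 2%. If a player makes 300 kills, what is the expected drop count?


Expected drops = kills * (drop_rate / 100)
= 300 * (2 / 100)
= 300 * 0.02
= 6.0

6.0 drops


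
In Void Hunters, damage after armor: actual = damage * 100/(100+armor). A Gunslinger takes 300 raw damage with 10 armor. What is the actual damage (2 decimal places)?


actual = 300 * 100 / (100 + 10)
= 300 * 100 / 110
= 30000 / 110
= 272.73

272.73 damage


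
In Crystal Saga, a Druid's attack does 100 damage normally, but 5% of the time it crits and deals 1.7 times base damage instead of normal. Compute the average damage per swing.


E[dmg] = base * (1 + crit_chance * (crit_mult - 1))
cc as decimal = 5/100 = 0.05
cm - 1 = 1.7 - 1 = 0.7
Bonus factor = 0.05 * 0.7 = 0.035
Total multiplier = 1 + 0.035 = 1.035
Expected damage = 100 * 1.035 = 103.50

103.50 damage


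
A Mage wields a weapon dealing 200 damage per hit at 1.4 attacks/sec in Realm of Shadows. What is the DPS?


DPS = damage * attack_speed
= 200 * 1.4
= 280.0

280.0 DPS


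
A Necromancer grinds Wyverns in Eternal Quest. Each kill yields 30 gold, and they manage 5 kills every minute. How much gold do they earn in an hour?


Gold per minute = 30 * 5 = 150
Gold per hour = 150 * 60 = 9000

9000 gold/hour


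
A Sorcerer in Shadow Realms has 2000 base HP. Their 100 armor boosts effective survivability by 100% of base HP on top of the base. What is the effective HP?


EHP = 2000 * (1 + 100/100)
= 2000 * (1 + 1.0)
= 2000 * 2.0
= 4000.0

4000.0 EHP


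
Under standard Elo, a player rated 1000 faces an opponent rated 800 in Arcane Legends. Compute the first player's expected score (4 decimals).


Elo expected score: Ea = 1/(1 + 10^((Rb-Ra)/400))
Rb - Ra = 800 - 1000 = -200
(Rb-Ra)/400 = -200/400 = -0.5
10^-0.5 = 0.316228
Ea = 1/(1 + 0.316228) = 1/1.316228 = 0.7597

0.7597


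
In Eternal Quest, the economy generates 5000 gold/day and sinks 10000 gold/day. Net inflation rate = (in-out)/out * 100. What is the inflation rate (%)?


Net gold = 5000 - 10000 = -5000
Inflation rate = net / sunk * 100 = -5000 / 10000 * 100
= -0.5 * 100
= -50.00%

-50.00%


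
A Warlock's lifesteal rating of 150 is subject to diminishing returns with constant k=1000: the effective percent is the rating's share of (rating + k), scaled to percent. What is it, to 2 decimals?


effective% = rating / (rating + k) * 100
= 150 / (150 + 1000) * 100
= 150 / 1150 * 100
= 0.130435 * 100
= 13.04%

13.04%


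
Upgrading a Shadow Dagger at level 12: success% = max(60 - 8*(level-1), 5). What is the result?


raw_rate = 60 - 8 * (12 - 1)
= 60 - 8 * 11
= 60 - 88
= -28
Apply floor: max(-28, 5) = 5%

5%


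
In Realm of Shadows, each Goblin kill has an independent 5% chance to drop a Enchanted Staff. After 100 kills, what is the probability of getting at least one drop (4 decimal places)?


P(at least one) = 1 - P(none) = 1 - (1-p)^n
p = 5/100 = 0.05
1 - p = 0.95
(1 - p)^100 = 0.95^100 = 0.005921
P(at least one) = 1 - 0.005921 = 0.9941

0.9941


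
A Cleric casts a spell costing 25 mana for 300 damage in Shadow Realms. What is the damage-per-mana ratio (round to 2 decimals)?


Efficiency = damage / mana
= 300 / 25
= 12.00

12.00 dmg/mana


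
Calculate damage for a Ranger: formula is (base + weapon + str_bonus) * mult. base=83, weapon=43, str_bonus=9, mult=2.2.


Sum base + weapon + str = 83 + 43 + 9 = 135
Multiply by 2.2:
135 * 2.2 = 297.0

297.0 damage


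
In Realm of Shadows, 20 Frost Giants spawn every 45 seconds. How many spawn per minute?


Spawns per minute = count * (60 / interval)
= 20 * (60 / 45)
= 20 * 1.3333
= 26.67

26.67 per minute


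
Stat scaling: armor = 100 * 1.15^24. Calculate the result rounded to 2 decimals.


value = base * growth^level
= 100 * 1.15^24
= 100 * 28.625176
= 2862.52

2862.52 armor


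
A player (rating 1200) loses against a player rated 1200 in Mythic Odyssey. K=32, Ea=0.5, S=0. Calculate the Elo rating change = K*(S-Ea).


Elo update: delta = K * (S - Ea), where S = 0 (loses)
S - Ea = 0 - 0.5 = -0.5
Rating change = 32 * -0.5
= -16.00

-16.00 rating points


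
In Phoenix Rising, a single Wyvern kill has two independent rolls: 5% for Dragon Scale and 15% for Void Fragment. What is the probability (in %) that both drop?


For independent events, P(both) = P(A) * P(B)
= 5% * 15%
= 75 / 100 %
= 0.75%

0.75%


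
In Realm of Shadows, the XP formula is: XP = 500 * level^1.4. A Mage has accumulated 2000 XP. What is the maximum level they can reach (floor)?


XP = 500 * level^1.4, so level = (XP / 500)^(1/1.4)
= (2000 / 500)^(1/1.4)
= 4.0^0.7143
= 2.6918
Floor: level = 2

level 2


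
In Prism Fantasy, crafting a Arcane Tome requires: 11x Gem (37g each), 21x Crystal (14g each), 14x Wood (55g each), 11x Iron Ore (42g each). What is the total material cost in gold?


Cost breakdown:
  Gem: 11 * 37 = 407
  Crystal: 21 * 14 = 294
  Wood: 14 * 55 = 770
  Iron Ore: 11 * 42 = 462
Total = 407 + 294 + 770 + 462 = 1933

1933 gold


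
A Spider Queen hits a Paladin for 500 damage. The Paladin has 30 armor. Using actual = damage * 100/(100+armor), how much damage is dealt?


actual = 500 * 100 / (100 + 30)
= 500 * 100 / 130
= 50000 / 130
= 384.62

384.62 damage


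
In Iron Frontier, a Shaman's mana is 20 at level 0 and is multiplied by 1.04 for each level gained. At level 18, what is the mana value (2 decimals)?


value = base * growth^level
= 20 * 1.04^18
= 20 * 2.025817
= 40.52

40.52 mana


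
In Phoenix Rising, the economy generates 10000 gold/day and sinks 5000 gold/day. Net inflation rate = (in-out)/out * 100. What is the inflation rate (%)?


Net gold = 10000 - 5000 = 5000
Inflation rate = net / sunk * 100 = 5000 / 5000 * 100
= 1.0 * 100
= 100.00%

100.00%


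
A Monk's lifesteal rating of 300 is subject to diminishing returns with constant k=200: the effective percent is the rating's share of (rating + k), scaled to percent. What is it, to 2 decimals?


effective% = rating / (rating + k) * 100
= 300 / (300 + 200) * 100
= 300 / 500 * 100
= 0.6 * 100
= 60.00%

60.00%


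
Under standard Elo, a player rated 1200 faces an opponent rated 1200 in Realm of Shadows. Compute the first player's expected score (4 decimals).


Elo expected score: Ea = 1/(1 + 10^((Rb-Ra)/400))
Rb - Ra = 1200 - 1200 = 0
(Rb-Ra)/400 = 0/400 = 0.0
10^0.0 = 1.0
Ea = 1/(1 + 1.0) = 1/2.0 = 0.5000

0.5000


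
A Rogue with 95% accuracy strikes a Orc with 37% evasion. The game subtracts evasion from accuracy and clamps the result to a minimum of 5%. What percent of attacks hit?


accuracy - evasion = 95 - 37 = 58
Apply floor: max(58, 5) = 58
Hit chance = 58%

58%


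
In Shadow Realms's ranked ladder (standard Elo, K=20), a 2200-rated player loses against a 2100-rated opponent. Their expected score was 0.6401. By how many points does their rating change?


Elo update: delta = K * (S - Ea), where S = 0 (loses)
S - Ea = 0 - 0.6401 = -0.6401
Rating change = 20 * -0.6401
= -12.80

-12.80 rating points


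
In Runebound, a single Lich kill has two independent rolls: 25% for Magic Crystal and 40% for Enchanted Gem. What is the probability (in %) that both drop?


For independent events, P(both) = P(A) * P(B)
= 25% * 40%
= 1000 / 100 %
= 10.0%

10.0%


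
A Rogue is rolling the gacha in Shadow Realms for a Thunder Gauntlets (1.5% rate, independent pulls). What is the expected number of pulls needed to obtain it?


Expected pulls for a geometric distribution = 1/p = 100 / rate%
= 100 / 1.5
= 66.67

66.67 pulls


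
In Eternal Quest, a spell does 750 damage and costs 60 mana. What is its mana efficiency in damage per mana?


Efficiency = damage / mana
= 750 / 60
= 12.50

12.50 dmg/mana


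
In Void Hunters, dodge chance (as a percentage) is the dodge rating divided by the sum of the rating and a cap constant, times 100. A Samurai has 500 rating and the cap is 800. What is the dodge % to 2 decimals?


dodge% = 500 / (500 + 800) * 100
= 500 / 1300 * 100
= 0.384615 * 100
= 38.46%

38.46%


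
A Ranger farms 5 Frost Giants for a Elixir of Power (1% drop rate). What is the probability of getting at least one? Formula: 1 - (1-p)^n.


P(at least one) = 1 - P(none) = 1 - (1-p)^n
p = 1/100 = 0.01
1 - p = 0.99
(1 - p)^5 = 0.99^5 = 0.950990
P(at least one) = 1 - 0.950990 = 0.0490

0.0490


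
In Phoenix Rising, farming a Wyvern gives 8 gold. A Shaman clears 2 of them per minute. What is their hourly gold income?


Gold per minute = 8 * 2 = 16
Gold per hour = 16 * 60 = 960

960 gold/hour


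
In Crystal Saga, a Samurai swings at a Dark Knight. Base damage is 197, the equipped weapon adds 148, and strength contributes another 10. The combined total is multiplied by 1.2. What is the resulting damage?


Sum base + weapon + str = 197 + 148 + 10 = 355
Multiply by 1.2:
355 * 1.2 = 426.0

426.0 damage


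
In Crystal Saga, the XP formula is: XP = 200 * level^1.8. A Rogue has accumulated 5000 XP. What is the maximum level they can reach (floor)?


XP = 200 * level^1.8, so level = (XP / 200)^(1/1.8)
= (5000 / 200)^(1/1.8)
= 25.0^0.5556
= 5.9791
Floor: level = 5

level 5


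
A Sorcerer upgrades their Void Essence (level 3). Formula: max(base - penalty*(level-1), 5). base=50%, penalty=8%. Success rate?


raw_rate = 50 - 8 * (3 - 1)
= 50 - 8 * 2
= 50 - 16
= 34
Apply floor: max(34, 5) = 34%

34%


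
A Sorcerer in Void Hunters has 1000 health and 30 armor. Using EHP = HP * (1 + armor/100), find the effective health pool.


EHP = 1000 * (1 + 30/100)
= 1000 * (1 + 0.3)
= 1000 * 1.3
= 1300.0

1300.0 EHP


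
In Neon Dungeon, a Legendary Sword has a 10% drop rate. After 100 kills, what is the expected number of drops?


Expected drops = kills * (drop_rate / 100)
= 100 * (10 / 100)
= 100 * 0.1
= 10.0

10.0 drops


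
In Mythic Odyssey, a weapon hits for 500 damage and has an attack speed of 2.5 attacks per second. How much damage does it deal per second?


DPS = damage * attack_speed
= 500 * 2.5
= 1250.0

1250.0 DPS


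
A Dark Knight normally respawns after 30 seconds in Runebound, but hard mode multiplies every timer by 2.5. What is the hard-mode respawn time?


Respawn time = base * multiplier
= 30 * 2.5
= 75.0 seconds

75.0 seconds


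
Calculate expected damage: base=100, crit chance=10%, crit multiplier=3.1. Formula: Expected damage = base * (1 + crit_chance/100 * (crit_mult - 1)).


E[dmg] = base * (1 + crit_chance * (crit_mult - 1))
cc as decimal = 10/100 = 0.1
cm - 1 = 3.1 - 1 = 2.1
Bonus factor = 0.1 * 2.1 = 0.21
Total multiplier = 1 + 0.21 = 1.21
Expected damage = 100 * 1.21 = 121.00

121.00 damage


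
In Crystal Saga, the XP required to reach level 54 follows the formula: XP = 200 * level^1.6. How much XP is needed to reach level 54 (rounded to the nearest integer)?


XP = 200 * level^1.6
Substitute level = 54:
XP = 200 * 54^1.6
= 200 * 591.3301
= 118266

118266 XP


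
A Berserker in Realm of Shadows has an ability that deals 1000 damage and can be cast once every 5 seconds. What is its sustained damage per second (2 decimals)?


DPS = damage / cooldown
= 1000 / 5
= 200.00

200.00 DPS


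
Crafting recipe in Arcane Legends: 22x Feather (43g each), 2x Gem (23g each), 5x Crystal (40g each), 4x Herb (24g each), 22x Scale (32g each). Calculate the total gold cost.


Cost breakdown:
  Feather: 22 * 43 = 946
  Gem: 2 * 23 = 46
  Crystal: 5 * 40 = 200
  Herb: 4 * 24 = 96
  Scale: 22 * 32 = 704
Total = 946 + 46 + 200 + 96 + 704 = 1992

1992 gold


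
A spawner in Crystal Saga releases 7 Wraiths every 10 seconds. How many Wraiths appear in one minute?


Spawns per minute = count * (60 / interval)
= 7 * (60 / 10)
= 7 * 6.0
= 42.0

42.0 per minute


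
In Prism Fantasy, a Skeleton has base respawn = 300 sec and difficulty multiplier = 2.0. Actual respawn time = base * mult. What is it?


Respawn time = base * multiplier
= 300 * 2.0
= 600.0 seconds

600.0 seconds


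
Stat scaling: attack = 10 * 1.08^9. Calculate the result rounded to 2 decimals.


value = base * growth^level
= 10 * 1.08^9
= 10 * 1.999005
= 19.99

19.99 attack


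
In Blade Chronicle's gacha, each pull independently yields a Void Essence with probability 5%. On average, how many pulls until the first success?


Expected pulls for a geometric distribution = 1/p = 100 / rate%
= 100 / 5
= 20.0

20.0 pulls


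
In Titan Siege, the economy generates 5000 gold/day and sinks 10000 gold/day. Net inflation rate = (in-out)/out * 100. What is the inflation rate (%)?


Net gold = 5000 - 10000 = -5000
Inflation rate = net / sunk * 100 = -5000 / 10000 * 100
= -0.5 * 100
= -50.00%

-50.00%


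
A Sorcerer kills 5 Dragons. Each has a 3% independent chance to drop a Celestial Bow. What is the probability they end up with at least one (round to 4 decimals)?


P(at least one) = 1 - P(none) = 1 - (1-p)^n
p = 3/100 = 0.03
1 - p = 0.97
(1 - p)^5 = 0.97^5 = 0.858734
P(at least one) = 1 - 0.858734 = 0.1413

0.1413


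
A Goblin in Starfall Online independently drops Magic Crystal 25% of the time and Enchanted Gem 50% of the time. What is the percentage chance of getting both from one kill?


For independent events, P(both) = P(A) * P(B)
= 25% * 50%
= 1250 / 100 %
= 12.5%

12.5%


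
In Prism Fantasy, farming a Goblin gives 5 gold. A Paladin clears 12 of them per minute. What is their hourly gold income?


Gold per minute = 5 * 12 = 60
Gold per hour = 60 * 60 = 3600

3600 gold/hour


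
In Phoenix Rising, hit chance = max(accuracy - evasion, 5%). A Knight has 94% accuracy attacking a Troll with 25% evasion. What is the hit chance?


accuracy - evasion = 94 - 25 = 69
Apply floor: max(69, 5) = 69
Hit chance = 69%

69%


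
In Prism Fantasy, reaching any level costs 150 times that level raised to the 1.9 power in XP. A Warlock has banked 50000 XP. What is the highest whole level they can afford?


XP = 150 * level^1.9, so level = (XP / 150)^(1/1.9)
= (50000 / 150)^(1/1.9)
= 333.3333^0.5263
= 21.2731
Floor: level = 21

level 21


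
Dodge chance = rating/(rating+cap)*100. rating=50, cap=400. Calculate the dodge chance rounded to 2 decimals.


dodge% = 50 / (50 + 400) * 100
= 50 / 450 * 100
= 0.111111 * 100
= 11.11%

11.11%


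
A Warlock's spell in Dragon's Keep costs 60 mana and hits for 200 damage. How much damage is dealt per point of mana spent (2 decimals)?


Efficiency = damage / mana
= 200 / 60
= 3.33

3.33 dmg/mana


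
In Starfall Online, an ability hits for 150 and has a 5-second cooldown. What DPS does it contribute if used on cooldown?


DPS = damage / cooldown
= 150 / 5
= 30.00

30.00 DPS


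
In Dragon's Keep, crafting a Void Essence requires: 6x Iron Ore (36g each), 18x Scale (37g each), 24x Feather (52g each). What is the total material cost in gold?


Cost breakdown:
  Iron Ore: 6 * 36 = 216
  Scale: 18 * 37 = 666
  Feather: 24 * 52 = 1248
Total = 216 + 666 + 1248 = 2130

2130 gold


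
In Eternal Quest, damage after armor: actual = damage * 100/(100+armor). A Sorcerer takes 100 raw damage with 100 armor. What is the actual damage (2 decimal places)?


actual = 100 * 100 / (100 + 100)
= 100 * 100 / 200
= 10000 / 200
= 50.00

50.00 damage


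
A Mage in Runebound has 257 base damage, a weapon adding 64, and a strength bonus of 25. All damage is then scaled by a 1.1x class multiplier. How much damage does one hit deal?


Sum base + weapon + str = 257 + 64 + 25 = 346
Multiply by 1.1:
346 * 1.1 = 380.6

380.6 damage


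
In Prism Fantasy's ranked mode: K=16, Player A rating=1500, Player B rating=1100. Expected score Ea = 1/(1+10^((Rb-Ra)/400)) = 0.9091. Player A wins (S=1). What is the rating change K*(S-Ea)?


Elo update: delta = K * (S - Ea), where S = 1 (wins)
S - Ea = 1 - 0.9091 = 0.0909
Rating change = 16 * 0.0909
= 1.45

1.45 rating points


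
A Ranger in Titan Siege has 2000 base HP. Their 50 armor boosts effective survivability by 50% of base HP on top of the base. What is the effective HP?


EHP = 2000 * (1 + 50/100)
= 2000 * (1 + 0.5)
= 2000 * 1.5
= 3000.0

3000.0 EHP


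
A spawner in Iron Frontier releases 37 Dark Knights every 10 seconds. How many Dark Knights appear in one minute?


Spawns per minute = count * (60 / interval)
= 37 * (60 / 10)
= 37 * 6.0
= 222.0

222.0 per minute


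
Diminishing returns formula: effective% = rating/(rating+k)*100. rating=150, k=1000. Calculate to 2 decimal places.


effective% = rating / (rating + k) * 100
= 150 / (150 + 1000) * 100
= 150 / 1150 * 100
= 0.130435 * 100
= 13.04%

13.04%


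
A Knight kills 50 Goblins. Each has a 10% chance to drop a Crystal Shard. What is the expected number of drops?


Expected drops = kills * (drop_rate / 100)
= 50 * (10 / 100)
= 50 * 0.1
= 5.0

5.0 drops


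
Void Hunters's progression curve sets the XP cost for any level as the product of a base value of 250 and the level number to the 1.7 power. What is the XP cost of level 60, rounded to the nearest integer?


XP = 250 * level^1.7
Substitute level = 60:
XP = 250 * 60^1.7
= 250 * 1054.0401
= 263510

263510 XP


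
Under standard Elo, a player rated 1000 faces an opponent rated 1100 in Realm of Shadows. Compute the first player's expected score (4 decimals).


Elo expected score: Ea = 1/(1 + 10^((Rb-Ra)/400))
Rb - Ra = 1100 - 1000 = 100
(Rb-Ra)/400 = 100/400 = 0.25
10^0.25 = 1.778279
Ea = 1/(1 + 1.778279) = 1/2.778279 = 0.3599

0.3599


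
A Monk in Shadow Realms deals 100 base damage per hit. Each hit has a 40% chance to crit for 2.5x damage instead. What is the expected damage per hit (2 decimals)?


E[dmg] = base * (1 + crit_chance * (crit_mult - 1))
cc as decimal = 40/100 = 0.4
cm - 1 = 2.5 - 1 = 1.5
Bonus factor = 0.4 * 1.5 = 0.6
Total multiplier = 1 + 0.6 = 1.6
Expected damage = 100 * 1.6 = 160.00

160.00 damage


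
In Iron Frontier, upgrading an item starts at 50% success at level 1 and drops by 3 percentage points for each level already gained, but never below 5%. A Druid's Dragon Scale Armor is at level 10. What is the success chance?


raw_rate = 50 - 3 * (10 - 1)
= 50 - 3 * 9
= 50 - 27
= 23
Apply floor: max(23, 5) = 23%

23%


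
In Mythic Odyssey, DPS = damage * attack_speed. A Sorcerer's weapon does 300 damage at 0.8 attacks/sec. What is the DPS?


DPS = damage * attack_speed
= 300 * 0.8
= 240.0

240.0 DPS


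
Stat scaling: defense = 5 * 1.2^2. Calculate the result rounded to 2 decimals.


value = base * growth^level
= 5 * 1.2^2
= 5 * 1.44
= 7.20

7.20 defense


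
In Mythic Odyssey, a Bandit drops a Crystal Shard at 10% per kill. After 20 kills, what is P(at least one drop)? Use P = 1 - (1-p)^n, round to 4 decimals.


P(at least one) = 1 - P(none) = 1 - (1-p)^n
p = 10/100 = 0.1
1 - p = 0.9
(1 - p)^20 = 0.9^20 = 0.121577
P(at least one) = 1 - 0.121577 = 0.8784

0.8784


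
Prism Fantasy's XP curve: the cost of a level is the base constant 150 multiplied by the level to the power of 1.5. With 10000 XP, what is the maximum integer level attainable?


XP = 150 * level^1.5, so level = (XP / 150)^(1/1.5)
= (10000 / 150)^(1/1.5)
= 66.6667^0.6667
= 16.4414
Floor: level = 16

level 16


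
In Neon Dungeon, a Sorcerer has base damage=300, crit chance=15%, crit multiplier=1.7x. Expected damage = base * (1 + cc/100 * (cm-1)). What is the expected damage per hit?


E[dmg] = base * (1 + crit_chance * (crit_mult - 1))
cc as decimal = 15/100 = 0.15
cm - 1 = 1.7 - 1 = 0.7
Bonus factor = 0.15 * 0.7 = 0.105
Total multiplier = 1 + 0.105 = 1.105
Expected damage = 300 * 1.105 = 331.50

331.50 damage


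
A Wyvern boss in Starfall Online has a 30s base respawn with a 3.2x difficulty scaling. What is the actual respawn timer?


Respawn time = base * multiplier
= 30 * 3.2
= 96.0 seconds

96.0 seconds


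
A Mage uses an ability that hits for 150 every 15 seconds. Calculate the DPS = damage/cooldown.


DPS = damage / cooldown
= 150 / 15
= 10.00

10.00 DPS


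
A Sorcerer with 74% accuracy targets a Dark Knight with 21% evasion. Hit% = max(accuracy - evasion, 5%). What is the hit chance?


accuracy - evasion = 74 - 21 = 53
Apply floor: max(53, 5) = 53
Hit chance = 53%

53%


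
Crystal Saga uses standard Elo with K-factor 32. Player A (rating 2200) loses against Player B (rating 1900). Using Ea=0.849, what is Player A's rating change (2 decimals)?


Elo update: delta = K * (S - Ea), where S = 0 (loses)
S - Ea = 0 - 0.849 = -0.849
Rating change = 32 * -0.849
= -27.17

-27.17 rating points


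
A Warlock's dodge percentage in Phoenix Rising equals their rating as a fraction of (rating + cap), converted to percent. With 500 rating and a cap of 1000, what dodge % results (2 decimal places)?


dodge% = 500 / (500 + 1000) * 100
= 500 / 1500 * 100
= 0.333333 * 100
= 33.33%

33.33%


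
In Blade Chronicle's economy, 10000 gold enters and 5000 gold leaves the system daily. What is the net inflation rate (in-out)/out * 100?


Net gold = 10000 - 5000 = 5000
Inflation rate = net / sunk * 100 = 5000 / 5000 * 100
= 1.0 * 100
= 100.00%

100.00%


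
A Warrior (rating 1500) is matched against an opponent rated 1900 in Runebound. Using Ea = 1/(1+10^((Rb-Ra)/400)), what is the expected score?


Elo expected score: Ea = 1/(1 + 10^((Rb-Ra)/400))
Rb - Ra = 1900 - 1500 = 400
(Rb-Ra)/400 = 400/400 = 1.0
10^1.0 = 10.0
Ea = 1/(1 + 10.0) = 1/11.0 = 0.0909

0.0909


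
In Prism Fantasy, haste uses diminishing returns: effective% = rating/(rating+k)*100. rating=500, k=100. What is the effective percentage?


effective% = rating / (rating + k) * 100
= 500 / (500 + 100) * 100
= 500 / 600 * 100
= 0.833333 * 100
= 83.33%

83.33%


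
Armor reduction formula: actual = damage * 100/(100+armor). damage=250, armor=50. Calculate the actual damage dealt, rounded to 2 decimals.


actual = 250 * 100 / (100 + 50)
= 250 * 100 / 150
= 25000 / 150
= 166.67

166.67 damage


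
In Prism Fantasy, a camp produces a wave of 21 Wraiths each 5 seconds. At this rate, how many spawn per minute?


Spawns per minute = count * (60 / interval)
= 21 * (60 / 5)
= 21 * 12.0
= 252.0

252.0 per minute


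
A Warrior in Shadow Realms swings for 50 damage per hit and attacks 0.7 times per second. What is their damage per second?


DPS = damage * attack_speed
= 50 * 0.7
= 35.0

35.0 DPS


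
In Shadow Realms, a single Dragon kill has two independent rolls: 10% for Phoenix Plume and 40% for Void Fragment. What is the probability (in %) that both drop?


For independent events, P(both) = P(A) * P(B)
= 10% * 40%
= 400 / 100 %
= 4.0%

4.0%


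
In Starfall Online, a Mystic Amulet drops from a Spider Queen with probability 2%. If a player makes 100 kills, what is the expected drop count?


Expected drops = kills * (drop_rate / 100)
= 100 * (2 / 100)
= 100 * 0.02
= 2.0

2.0 drops


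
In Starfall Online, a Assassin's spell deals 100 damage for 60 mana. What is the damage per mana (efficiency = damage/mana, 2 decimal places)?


Efficiency = damage / mana
= 100 / 60
= 1.67

1.67 dmg/mana


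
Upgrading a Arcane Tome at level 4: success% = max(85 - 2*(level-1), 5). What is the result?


raw_rate = 85 - 2 * (4 - 1)
= 85 - 2 * 3
= 85 - 6
= 79
Apply floor: max(79, 5) = 79%

79%


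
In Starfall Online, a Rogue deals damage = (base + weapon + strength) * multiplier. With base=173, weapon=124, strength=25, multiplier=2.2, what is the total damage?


Sum base + weapon + str = 173 + 124 + 25 = 322
Multiply by 2.2:
322 * 2.2 = 708.4

708.4 damage


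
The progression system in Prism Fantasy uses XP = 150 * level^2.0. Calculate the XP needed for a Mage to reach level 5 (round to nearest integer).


XP = 150 * level^2.0
Substitute level = 5:
XP = 150 * 5^2.0
= 150 * 25.0
= 3750

3750 XP


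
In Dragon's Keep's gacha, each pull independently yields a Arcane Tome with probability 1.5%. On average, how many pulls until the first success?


Expected pulls for a geometric distribution = 1/p = 100 / rate%
= 100 / 1.5
= 66.67

66.67 pulls


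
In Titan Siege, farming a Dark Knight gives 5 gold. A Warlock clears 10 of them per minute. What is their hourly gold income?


Gold per minute = 5 * 10 = 50
Gold per hour = 50 * 60 = 3000

3000 gold/hour


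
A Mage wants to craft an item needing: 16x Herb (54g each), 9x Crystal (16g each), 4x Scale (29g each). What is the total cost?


Cost breakdown:
  Herb: 16 * 54 = 864
  Crystal: 9 * 16 = 144
  Scale: 4 * 29 = 116
Total = 864 + 144 + 116 = 1124

1124 gold


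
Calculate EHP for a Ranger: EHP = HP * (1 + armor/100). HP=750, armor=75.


EHP = 750 * (1 + 75/100)
= 750 * (1 + 0.75)
= 750 * 1.75
= 1312.5

1312.5 EHP


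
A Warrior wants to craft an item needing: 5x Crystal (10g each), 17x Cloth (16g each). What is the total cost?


Cost breakdown:
  Crystal: 5 * 10 = 50
  Cloth: 17 * 16 = 272
Total = 50 + 272 = 322

322 gold


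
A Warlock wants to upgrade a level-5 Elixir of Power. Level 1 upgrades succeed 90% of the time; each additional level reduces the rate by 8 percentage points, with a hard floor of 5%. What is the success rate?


raw_rate = 90 - 8 * (5 - 1)
= 90 - 8 * 4
= 90 - 32
= 58
Apply floor: max(58, 5) = 58%

58%


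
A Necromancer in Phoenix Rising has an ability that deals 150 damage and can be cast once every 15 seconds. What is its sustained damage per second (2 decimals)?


DPS = damage / cooldown
= 150 / 15
= 10.00

10.00 DPS


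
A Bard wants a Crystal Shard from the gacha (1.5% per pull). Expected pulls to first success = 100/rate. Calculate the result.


Expected pulls for a geometric distribution = 1/p = 100 / rate%
= 100 / 1.5
= 66.67

66.67 pulls


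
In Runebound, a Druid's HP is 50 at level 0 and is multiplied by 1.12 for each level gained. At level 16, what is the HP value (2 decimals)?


value = base * growth^level
= 50 * 1.12^16
= 50 * 6.130394
= 306.52

306.52 HP


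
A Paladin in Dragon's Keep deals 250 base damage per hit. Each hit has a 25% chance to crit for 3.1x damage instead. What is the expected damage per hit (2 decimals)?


E[dmg] = base * (1 + crit_chance * (crit_mult - 1))
cc as decimal = 25/100 = 0.25
cm - 1 = 3.1 - 1 = 2.1
Bonus factor = 0.25 * 2.1 = 0.525
Total multiplier = 1 + 0.525 = 1.525
Expected damage = 250 * 1.525 = 381.25

381.25 damage
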